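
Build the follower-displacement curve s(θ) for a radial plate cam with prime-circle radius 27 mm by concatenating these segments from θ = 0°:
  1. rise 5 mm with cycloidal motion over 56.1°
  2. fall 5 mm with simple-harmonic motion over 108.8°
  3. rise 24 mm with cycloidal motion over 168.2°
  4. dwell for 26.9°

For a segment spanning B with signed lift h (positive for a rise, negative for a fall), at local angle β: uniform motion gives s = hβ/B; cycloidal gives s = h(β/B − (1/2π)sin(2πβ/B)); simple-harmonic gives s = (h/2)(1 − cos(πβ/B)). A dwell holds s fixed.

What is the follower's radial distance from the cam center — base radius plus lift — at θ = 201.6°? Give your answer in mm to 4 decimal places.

seg 1 [0°–56.1°] cycloidal, h=5: full span → s += 5 → s = 5.0000
seg 2 [56.1°–164.9°] simple-harmonic, h=-5: full span → s += -5 → s = 0.0000
seg 3 [164.9°–333.1°] cycloidal, h=24: θ=201.6° here. β=36.7, B=168.2. 24·(0.2182 − sin(2π·0.2182)/(2π)) = 1.4929 → s = 1.4929
radial distance = base radius + s = 27 + 1.4929 = 28.4929

28.4929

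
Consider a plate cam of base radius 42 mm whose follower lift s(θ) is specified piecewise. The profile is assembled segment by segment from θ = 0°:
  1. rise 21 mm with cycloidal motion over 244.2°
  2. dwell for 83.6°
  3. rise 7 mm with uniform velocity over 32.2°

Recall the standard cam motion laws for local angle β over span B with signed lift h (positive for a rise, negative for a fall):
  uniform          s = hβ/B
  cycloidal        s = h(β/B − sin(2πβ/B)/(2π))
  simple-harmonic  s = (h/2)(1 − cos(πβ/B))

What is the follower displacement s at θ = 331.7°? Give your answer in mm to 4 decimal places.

seg 1 [0°–244.2°] cycloidal, h=21: full span → s += 21 → s = 21.0000
seg 2 [244.2°–327.8°] dwell: s stays 21.0000
seg 3 [327.8°–360°] uniform, h=7: θ=331.7° here. β=3.9, B=32.2. 7·3.9/32.2 = 0.8478 → s = 21.8478

21.8478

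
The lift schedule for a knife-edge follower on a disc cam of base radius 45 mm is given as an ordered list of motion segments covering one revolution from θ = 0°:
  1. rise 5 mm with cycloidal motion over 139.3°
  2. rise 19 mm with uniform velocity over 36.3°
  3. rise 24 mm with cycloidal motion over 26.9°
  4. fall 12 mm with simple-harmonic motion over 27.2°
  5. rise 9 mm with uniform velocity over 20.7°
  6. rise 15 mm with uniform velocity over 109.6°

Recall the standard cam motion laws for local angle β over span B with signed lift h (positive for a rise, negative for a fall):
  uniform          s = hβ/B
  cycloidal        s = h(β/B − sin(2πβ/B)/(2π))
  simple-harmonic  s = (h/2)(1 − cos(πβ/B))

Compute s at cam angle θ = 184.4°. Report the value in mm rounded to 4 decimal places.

seg 1 [0°–139.3°] cycloidal, h=5: full span → s += 5 → s = 5.0000
seg 2 [139.3°–175.6°] uniform, h=19: full span → s += 19 → s = 24.0000
seg 3 [175.6°–202.5°] cycloidal, h=24: θ=184.4° here. β=8.8, B=26.9. 24·(0.3271 − sin(2π·0.3271)/(2π)) = 4.4715 → s = 28.4715

28.4715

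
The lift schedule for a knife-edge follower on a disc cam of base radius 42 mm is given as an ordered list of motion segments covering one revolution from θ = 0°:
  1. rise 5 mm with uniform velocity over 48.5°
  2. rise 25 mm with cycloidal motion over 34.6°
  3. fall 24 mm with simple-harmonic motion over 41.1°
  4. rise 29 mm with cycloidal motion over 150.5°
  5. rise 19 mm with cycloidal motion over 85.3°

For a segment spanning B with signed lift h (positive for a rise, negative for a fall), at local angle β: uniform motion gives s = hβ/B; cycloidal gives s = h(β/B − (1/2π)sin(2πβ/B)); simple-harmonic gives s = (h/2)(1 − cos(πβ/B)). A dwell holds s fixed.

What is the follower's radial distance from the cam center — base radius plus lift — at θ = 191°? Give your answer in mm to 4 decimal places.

seg 1 [0°–48.5°] uniform, h=5: full span → s += 5 → s = 5.0000
seg 2 [48.5°–83.1°] cycloidal, h=25: full span → s += 25 → s = 30.0000
seg 3 [83.1°–124.2°] simple-harmonic, h=-24: full span → s += -24 → s = 6.0000
seg 4 [124.2°–274.7°] cycloidal, h=29: θ=191° here. β=66.8, B=150.5. 29·(0.4439 − sin(2π·0.4439)/(2π)) = 11.2771 → s = 17.2771
radial distance = base radius + s = 42 + 17.2771 = 59.2771

59.2771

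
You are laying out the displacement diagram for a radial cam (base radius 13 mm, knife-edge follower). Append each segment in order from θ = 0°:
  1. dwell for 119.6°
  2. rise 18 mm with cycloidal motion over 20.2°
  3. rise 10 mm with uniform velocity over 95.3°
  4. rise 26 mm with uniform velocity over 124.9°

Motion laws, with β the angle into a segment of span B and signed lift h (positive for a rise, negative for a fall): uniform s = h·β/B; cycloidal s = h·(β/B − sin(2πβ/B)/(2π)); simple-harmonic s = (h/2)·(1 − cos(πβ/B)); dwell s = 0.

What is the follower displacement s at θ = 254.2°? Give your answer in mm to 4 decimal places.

seg 1 [0°–119.6°] dwell: s stays 0.0000
seg 2 [119.6°–139.8°] cycloidal, h=18: full span → s += 18 → s = 18.0000
seg 3 [139.8°–235.1°] uniform, h=10: full span → s += 10 → s = 28.0000
seg 4 [235.1°–360°] uniform, h=26: θ=254.2° here. β=19.1, B=124.9. 26·19.1/124.9 = 3.9760 → s = 31.9760

31.9760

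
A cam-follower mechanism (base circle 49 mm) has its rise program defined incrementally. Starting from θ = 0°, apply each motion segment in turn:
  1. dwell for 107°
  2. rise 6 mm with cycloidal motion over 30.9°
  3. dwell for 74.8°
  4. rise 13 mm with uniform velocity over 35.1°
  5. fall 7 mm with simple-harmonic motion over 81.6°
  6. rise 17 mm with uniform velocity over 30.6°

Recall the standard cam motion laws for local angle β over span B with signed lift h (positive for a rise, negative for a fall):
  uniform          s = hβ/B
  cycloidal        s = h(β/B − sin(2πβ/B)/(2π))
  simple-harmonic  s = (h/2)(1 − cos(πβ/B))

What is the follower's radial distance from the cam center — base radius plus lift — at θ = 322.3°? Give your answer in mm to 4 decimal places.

seg 1 [0°–107°] dwell: s stays 0.0000
seg 2 [107°–137.9°] cycloidal, h=6: full span → s += 6 → s = 6.0000
seg 3 [137.9°–212.7°] dwell: s stays 6.0000
seg 4 [212.7°–247.8°] uniform, h=13: full span → s += 13 → s = 19.0000
seg 5 [247.8°–329.4°] simple-harmonic, h=-7: θ=322.3° here. β=74.5, B=81.6. -7/2·(1 − cos(π·0.9130)) = -6.8701 → s = 12.1299
radial distance = base radius + s = 49 + 12.1299 = 61.1299

61.1299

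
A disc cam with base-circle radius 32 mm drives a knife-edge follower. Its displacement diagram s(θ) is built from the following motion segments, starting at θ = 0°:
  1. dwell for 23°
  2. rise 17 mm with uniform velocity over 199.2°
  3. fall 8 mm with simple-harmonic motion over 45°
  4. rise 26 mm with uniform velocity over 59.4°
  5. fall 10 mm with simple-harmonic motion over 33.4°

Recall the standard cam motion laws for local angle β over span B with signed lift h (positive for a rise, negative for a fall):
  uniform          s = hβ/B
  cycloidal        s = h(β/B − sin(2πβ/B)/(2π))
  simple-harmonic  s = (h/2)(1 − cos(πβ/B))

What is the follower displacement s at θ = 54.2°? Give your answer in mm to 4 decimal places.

seg 1 [0°–23°] dwell: s stays 0.0000
seg 2 [23°–222.2°] uniform, h=17: θ=54.2° here. β=31.2, B=199.2. 17·31.2/199.2 = 2.6627 → s = 2.6627

2.6627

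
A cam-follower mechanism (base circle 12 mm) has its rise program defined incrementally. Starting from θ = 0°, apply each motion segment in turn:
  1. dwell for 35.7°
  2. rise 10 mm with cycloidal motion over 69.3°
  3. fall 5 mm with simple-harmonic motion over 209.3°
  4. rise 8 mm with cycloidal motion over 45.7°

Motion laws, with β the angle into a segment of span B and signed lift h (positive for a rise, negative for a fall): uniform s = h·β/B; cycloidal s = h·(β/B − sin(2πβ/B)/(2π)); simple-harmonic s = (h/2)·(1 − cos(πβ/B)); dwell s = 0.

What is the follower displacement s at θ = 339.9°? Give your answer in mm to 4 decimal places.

seg 1 [0°–35.7°] dwell: s stays 0.0000
seg 2 [35.7°–105°] cycloidal, h=10: full span → s += 10 → s = 10.0000
seg 3 [105°–314.3°] simple-harmonic, h=-5: full span → s += -5 → s = 5.0000
seg 4 [314.3°–360°] cycloidal, h=8: θ=339.9° here. β=25.6, B=45.7. 8·(0.5602 − sin(2π·0.5602)/(2π)) = 4.9514 → s = 9.9514

9.9514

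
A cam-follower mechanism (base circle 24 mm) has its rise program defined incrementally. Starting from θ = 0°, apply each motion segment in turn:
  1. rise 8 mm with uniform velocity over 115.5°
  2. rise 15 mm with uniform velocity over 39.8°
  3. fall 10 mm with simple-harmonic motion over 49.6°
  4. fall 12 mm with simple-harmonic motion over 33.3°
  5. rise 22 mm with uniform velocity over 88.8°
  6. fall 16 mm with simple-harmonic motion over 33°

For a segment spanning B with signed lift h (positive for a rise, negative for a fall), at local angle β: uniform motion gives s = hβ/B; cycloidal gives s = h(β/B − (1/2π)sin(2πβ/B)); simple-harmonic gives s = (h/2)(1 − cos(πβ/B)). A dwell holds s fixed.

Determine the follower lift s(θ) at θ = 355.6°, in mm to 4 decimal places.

seg 1 [0°–115.5°] uniform, h=8: full span → s += 8 → s = 8.0000
seg 2 [115.5°–155.3°] uniform, h=15: full span → s += 15 → s = 23.0000
seg 3 [155.3°–204.9°] simple-harmonic, h=-10: full span → s += -10 → s = 13.0000
seg 4 [204.9°–238.2°] simple-harmonic, h=-12: full span → s += -12 → s = 1.0000
seg 5 [238.2°–327°] uniform, h=22: full span → s += 22 → s = 23.0000
seg 6 [327°–360°] simple-harmonic, h=-16: θ=355.6° here. β=28.6, B=33. -16/2·(1 − cos(π·0.8667)) = -15.3084 → s = 7.6916

7.6916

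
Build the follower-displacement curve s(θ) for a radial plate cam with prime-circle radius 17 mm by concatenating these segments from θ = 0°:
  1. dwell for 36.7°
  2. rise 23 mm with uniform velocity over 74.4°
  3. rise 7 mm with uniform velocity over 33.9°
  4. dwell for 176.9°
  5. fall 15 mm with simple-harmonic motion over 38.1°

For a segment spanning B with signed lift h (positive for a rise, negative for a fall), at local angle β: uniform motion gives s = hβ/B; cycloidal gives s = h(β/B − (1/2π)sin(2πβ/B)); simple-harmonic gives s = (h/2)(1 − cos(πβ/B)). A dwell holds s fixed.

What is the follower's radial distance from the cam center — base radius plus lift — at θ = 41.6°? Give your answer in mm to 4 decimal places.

seg 1 [0°–36.7°] dwell: s stays 0.0000
seg 2 [36.7°–111.1°] uniform, h=23: θ=41.6° here. β=4.9, B=74.4. 23·4.9/74.4 = 1.5148 → s = 1.5148
radial distance = base radius + s = 17 + 1.5148 = 18.5148

18.5148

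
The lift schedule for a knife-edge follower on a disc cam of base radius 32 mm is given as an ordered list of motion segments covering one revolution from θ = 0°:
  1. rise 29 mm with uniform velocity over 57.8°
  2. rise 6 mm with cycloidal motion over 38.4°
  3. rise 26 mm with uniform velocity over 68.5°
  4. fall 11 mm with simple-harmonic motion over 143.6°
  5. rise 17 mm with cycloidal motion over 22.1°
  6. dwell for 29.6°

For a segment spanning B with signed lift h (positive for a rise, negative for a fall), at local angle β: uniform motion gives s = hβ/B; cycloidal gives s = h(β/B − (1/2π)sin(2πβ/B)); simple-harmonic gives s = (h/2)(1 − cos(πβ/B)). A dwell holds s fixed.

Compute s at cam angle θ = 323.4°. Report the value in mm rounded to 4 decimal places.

seg 1 [0°–57.8°] uniform, h=29: full span → s += 29 → s = 29.0000
seg 2 [57.8°–96.2°] cycloidal, h=6: full span → s += 6 → s = 35.0000
seg 3 [96.2°–164.7°] uniform, h=26: full span → s += 26 → s = 61.0000
seg 4 [164.7°–308.3°] simple-harmonic, h=-11: full span → s += -11 → s = 50.0000
seg 5 [308.3°–330.4°] cycloidal, h=17: θ=323.4° here. β=15.1, B=22.1. 17·(0.6833 − sin(2π·0.6833)/(2π)) = 14.0866 → s = 64.0866

64.0866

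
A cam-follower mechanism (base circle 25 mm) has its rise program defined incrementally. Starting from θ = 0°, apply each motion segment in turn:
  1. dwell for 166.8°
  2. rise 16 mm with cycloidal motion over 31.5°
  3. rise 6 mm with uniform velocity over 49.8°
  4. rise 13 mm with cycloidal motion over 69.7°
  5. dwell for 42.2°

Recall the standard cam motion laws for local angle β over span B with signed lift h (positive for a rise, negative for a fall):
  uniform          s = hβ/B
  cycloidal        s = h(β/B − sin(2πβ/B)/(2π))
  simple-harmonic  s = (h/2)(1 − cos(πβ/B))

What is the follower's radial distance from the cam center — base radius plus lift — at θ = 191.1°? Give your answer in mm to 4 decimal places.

seg 1 [0°–166.8°] dwell: s stays 0.0000
seg 2 [166.8°–198.3°] cycloidal, h=16: θ=191.1° here. β=24.3, B=31.5. 16·(0.7714 − sin(2π·0.7714)/(2π)) = 14.8663 → s = 14.8663
radial distance = base radius + s = 25 + 14.8663 = 39.8663

39.8663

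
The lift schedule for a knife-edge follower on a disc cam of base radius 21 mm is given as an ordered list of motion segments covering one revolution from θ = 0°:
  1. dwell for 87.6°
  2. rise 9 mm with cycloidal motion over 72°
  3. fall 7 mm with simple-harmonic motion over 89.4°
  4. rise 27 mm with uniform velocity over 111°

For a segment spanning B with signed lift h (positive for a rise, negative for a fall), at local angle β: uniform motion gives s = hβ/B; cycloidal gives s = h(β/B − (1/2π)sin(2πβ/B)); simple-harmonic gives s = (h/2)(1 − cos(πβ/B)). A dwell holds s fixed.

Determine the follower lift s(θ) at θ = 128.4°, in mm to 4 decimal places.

seg 1 [0°–87.6°] dwell: s stays 0.0000
seg 2 [87.6°–159.6°] cycloidal, h=9: θ=128.4° here. β=40.8, B=72. 9·(0.5667 − sin(2π·0.5667)/(2π)) = 5.6826 → s = 5.6826

5.6826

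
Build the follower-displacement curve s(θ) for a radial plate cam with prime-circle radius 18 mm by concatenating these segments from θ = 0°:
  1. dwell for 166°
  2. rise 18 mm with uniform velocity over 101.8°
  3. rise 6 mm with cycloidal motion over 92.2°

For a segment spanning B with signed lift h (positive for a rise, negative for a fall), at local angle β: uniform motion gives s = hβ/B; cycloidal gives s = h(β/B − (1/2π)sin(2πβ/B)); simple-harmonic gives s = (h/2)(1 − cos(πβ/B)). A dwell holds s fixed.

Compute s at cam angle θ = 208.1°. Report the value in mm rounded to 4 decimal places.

seg 1 [0°–166°] dwell: s stays 0.0000
seg 2 [166°–267.8°] uniform, h=18: θ=208.1° here. β=42.1, B=101.8. 18·42.1/101.8 = 7.4440 → s = 7.4440

7.4440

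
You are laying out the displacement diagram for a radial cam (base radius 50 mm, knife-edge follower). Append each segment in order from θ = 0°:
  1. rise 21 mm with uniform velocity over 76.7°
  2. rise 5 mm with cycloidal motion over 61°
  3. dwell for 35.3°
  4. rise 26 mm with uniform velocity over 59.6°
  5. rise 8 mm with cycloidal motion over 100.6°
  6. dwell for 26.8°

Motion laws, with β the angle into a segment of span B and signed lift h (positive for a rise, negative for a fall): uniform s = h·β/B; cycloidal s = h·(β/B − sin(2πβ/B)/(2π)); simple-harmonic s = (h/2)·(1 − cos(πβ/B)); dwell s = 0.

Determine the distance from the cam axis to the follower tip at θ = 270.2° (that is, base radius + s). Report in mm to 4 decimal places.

seg 1 [0°–76.7°] uniform, h=21: full span → s += 21 → s = 21.0000
seg 2 [76.7°–137.7°] cycloidal, h=5: full span → s += 5 → s = 26.0000
seg 3 [137.7°–173°] dwell: s stays 26.0000
seg 4 [173°–232.6°] uniform, h=26: full span → s += 26 → s = 52.0000
seg 5 [232.6°–333.2°] cycloidal, h=8: θ=270.2° here. β=37.6, B=100.6. 8·(0.3738 − sin(2π·0.3738)/(2π)) = 2.0827 → s = 54.0827
radial distance = base radius + s = 50 + 54.0827 = 104.0827

104.0827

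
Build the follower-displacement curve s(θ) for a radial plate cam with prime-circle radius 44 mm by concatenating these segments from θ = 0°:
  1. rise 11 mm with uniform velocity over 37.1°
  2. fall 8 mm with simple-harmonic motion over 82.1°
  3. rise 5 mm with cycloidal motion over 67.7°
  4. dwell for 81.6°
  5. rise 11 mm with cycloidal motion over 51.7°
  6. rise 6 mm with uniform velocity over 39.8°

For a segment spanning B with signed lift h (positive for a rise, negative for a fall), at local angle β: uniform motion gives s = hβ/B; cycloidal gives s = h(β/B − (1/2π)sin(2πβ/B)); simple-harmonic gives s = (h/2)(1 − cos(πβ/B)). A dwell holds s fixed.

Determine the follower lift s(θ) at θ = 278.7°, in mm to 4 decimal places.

seg 1 [0°–37.1°] uniform, h=11: full span → s += 11 → s = 11.0000
seg 2 [37.1°–119.2°] simple-harmonic, h=-8: full span → s += -8 → s = 3.0000
seg 3 [119.2°–186.9°] cycloidal, h=5: full span → s += 5 → s = 8.0000
seg 4 [186.9°–268.5°] dwell: s stays 8.0000
seg 5 [268.5°–320.2°] cycloidal, h=11: θ=278.7° here. β=10.2, B=51.7. 11·(0.1973 − sin(2π·0.1973)/(2π)) = 0.5146 → s = 8.5146

8.5146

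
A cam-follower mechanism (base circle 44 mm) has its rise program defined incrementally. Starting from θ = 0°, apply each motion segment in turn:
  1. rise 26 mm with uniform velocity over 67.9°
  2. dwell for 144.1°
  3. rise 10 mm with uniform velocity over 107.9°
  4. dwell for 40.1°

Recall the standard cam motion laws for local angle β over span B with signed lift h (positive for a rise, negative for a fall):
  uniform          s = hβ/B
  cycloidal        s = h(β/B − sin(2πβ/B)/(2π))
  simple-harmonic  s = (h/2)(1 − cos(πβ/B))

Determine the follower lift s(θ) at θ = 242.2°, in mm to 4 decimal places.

seg 1 [0°–67.9°] uniform, h=26: full span → s += 26 → s = 26.0000
seg 2 [67.9°–212°] dwell: s stays 26.0000
seg 3 [212°–319.9°] uniform, h=10: θ=242.2° here. β=30.2, B=107.9. 10·30.2/107.9 = 2.7989 → s = 28.7989

28.7989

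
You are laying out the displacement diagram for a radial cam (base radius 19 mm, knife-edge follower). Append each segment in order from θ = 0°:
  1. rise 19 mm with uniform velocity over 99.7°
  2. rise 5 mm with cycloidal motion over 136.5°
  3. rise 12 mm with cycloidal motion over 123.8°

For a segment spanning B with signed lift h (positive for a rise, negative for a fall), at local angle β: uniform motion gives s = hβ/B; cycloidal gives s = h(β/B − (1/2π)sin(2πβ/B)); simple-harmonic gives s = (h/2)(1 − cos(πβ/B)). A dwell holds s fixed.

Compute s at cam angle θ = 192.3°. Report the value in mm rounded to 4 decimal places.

seg 1 [0°–99.7°] uniform, h=19: full span → s += 19 → s = 19.0000
seg 2 [99.7°–236.2°] cycloidal, h=5: θ=192.3° here. β=92.6, B=136.5. 5·(0.6784 − sin(2π·0.6784)/(2π)) = 4.1085 → s = 23.1085

23.1085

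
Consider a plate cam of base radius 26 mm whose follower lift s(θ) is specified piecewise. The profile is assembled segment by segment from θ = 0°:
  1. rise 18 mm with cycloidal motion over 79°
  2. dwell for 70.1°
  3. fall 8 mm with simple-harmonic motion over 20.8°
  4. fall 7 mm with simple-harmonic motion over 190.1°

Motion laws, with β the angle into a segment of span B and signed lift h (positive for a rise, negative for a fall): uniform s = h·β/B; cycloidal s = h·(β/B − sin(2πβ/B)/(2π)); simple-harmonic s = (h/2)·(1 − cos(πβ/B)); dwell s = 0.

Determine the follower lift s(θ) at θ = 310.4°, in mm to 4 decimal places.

seg 1 [0°–79°] cycloidal, h=18: full span → s += 18 → s = 18.0000
seg 2 [79°–149.1°] dwell: s stays 18.0000
seg 3 [149.1°–169.9°] simple-harmonic, h=-8: full span → s += -8 → s = 10.0000
seg 4 [169.9°–360°] simple-harmonic, h=-7: θ=310.4° here. β=140.5, B=190.1. -7/2·(1 − cos(π·0.7391)) = -5.8886 → s = 4.1114

4.1114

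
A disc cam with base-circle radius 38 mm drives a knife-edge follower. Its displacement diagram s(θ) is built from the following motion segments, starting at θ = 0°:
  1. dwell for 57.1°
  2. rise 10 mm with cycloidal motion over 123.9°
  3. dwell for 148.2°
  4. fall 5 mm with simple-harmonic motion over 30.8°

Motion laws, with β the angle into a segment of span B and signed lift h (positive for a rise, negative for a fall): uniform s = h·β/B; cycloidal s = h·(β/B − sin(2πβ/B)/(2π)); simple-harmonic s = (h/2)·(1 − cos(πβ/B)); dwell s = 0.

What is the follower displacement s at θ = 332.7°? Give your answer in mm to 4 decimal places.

seg 1 [0°–57.1°] dwell: s stays 0.0000
seg 2 [57.1°–181°] cycloidal, h=10: full span → s += 10 → s = 10.0000
seg 3 [181°–329.2°] dwell: s stays 10.0000
seg 4 [329.2°–360°] simple-harmonic, h=-5: θ=332.7° here. β=3.5, B=30.8. -5/2·(1 − cos(π·0.1136)) = -0.1576 → s = 9.8424

9.8424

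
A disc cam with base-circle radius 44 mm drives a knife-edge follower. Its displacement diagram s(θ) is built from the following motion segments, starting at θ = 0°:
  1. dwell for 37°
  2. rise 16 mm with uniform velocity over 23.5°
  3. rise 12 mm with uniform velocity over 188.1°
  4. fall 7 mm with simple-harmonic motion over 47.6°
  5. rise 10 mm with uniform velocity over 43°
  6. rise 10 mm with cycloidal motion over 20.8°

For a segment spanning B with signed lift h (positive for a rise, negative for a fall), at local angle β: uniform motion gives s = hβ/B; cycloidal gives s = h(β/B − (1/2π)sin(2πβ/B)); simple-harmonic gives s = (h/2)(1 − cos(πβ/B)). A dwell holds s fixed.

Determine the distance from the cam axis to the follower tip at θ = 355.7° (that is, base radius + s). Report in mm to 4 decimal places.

seg 1 [0°–37°] dwell: s stays 0.0000
seg 2 [37°–60.5°] uniform, h=16: full span → s += 16 → s = 16.0000
seg 3 [60.5°–248.6°] uniform, h=12: full span → s += 12 → s = 28.0000
seg 4 [248.6°–296.2°] simple-harmonic, h=-7: full span → s += -7 → s = 21.0000
seg 5 [296.2°–339.2°] uniform, h=10: full span → s += 10 → s = 31.0000
seg 6 [339.2°–360°] cycloidal, h=10: θ=355.7° here. β=16.5, B=20.8. 10·(0.7933 − sin(2π·0.7933)/(2π)) = 9.4658 → s = 40.4658
radial distance = base radius + s = 44 + 40.4658 = 84.4658

84.4658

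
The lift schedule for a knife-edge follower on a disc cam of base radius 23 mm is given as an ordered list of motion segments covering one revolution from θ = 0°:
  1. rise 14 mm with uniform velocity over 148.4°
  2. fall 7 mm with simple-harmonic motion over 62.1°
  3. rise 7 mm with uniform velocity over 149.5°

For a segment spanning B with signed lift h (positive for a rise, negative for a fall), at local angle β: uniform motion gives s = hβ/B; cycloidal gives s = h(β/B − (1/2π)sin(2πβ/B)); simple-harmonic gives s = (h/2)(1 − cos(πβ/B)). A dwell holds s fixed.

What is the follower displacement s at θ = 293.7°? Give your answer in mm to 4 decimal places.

seg 1 [0°–148.4°] uniform, h=14: full span → s += 14 → s = 14.0000
seg 2 [148.4°–210.5°] simple-harmonic, h=-7: full span → s += -7 → s = 7.0000
seg 3 [210.5°–360°] uniform, h=7: θ=293.7° here. β=83.2, B=149.5. 7·83.2/149.5 = 3.8957 → s = 10.8957

10.8957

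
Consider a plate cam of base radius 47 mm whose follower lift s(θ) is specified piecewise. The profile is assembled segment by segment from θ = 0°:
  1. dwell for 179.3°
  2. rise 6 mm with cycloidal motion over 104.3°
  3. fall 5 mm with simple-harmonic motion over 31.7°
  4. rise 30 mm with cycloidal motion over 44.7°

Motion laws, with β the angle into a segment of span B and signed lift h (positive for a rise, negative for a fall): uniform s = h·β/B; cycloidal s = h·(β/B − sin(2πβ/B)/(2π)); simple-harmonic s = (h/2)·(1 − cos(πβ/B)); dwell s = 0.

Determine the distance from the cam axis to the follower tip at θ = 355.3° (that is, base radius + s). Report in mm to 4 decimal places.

seg 1 [0°–179.3°] dwell: s stays 0.0000
seg 2 [179.3°–283.6°] cycloidal, h=6: full span → s += 6 → s = 6.0000
seg 3 [283.6°–315.3°] simple-harmonic, h=-5: full span → s += -5 → s = 1.0000
seg 4 [315.3°–360°] cycloidal, h=30: θ=355.3° here. β=40, B=44.7. 30·(0.8949 − sin(2π·0.8949)/(2π)) = 29.7755 → s = 30.7755
radial distance = base radius + s = 47 + 30.7755 = 77.7755

77.7755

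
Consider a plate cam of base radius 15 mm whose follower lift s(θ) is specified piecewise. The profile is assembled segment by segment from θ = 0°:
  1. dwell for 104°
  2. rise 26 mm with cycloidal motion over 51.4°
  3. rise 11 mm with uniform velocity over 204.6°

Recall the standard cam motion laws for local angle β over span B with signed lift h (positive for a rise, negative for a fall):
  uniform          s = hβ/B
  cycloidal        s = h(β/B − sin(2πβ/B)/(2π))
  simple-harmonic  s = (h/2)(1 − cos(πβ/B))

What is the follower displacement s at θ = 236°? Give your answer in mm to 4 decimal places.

seg 1 [0°–104°] dwell: s stays 0.0000
seg 2 [104°–155.4°] cycloidal, h=26: full span → s += 26 → s = 26.0000
seg 3 [155.4°–360°] uniform, h=11: θ=236° here. β=80.6, B=204.6. 11·80.6/204.6 = 4.3333 → s = 30.3333

30.3333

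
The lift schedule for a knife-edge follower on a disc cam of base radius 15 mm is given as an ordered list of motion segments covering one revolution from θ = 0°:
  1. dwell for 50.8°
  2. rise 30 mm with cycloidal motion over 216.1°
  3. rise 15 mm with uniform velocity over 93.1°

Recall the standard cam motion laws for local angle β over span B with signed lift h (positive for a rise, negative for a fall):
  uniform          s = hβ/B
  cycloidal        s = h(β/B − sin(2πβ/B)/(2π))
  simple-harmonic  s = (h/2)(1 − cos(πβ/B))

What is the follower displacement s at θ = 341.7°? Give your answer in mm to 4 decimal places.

seg 1 [0°–50.8°] dwell: s stays 0.0000
seg 2 [50.8°–266.9°] cycloidal, h=30: full span → s += 30 → s = 30.0000
seg 3 [266.9°–360°] uniform, h=15: θ=341.7° here. β=74.8, B=93.1. 15·74.8/93.1 = 12.0516 → s = 42.0516

42.0516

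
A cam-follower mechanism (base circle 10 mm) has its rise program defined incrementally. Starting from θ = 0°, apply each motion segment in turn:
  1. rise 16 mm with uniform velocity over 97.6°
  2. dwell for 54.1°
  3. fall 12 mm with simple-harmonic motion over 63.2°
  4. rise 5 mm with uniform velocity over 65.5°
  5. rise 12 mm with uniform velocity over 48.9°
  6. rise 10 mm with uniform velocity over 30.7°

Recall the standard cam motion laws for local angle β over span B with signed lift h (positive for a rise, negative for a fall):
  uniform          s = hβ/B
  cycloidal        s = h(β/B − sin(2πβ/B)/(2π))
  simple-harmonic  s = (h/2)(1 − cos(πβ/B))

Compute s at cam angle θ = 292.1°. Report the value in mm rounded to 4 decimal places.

seg 1 [0°–97.6°] uniform, h=16: full span → s += 16 → s = 16.0000
seg 2 [97.6°–151.7°] dwell: s stays 16.0000
seg 3 [151.7°–214.9°] simple-harmonic, h=-12: full span → s += -12 → s = 4.0000
seg 4 [214.9°–280.4°] uniform, h=5: full span → s += 5 → s = 9.0000
seg 5 [280.4°–329.3°] uniform, h=12: θ=292.1° here. β=11.7, B=48.9. 12·11.7/48.9 = 2.8712 → s = 11.8712

11.8712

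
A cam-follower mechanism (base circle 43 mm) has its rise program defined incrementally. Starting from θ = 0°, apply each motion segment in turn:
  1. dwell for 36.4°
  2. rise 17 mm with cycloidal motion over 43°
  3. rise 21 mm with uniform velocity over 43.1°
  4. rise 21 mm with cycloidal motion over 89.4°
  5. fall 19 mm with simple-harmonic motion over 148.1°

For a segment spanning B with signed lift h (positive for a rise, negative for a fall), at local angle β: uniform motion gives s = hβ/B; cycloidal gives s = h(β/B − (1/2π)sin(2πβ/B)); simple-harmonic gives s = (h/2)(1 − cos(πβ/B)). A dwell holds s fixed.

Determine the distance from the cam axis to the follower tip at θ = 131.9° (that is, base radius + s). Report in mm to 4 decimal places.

seg 1 [0°–36.4°] dwell: s stays 0.0000
seg 2 [36.4°–79.4°] cycloidal, h=17: full span → s += 17 → s = 17.0000
seg 3 [79.4°–122.5°] uniform, h=21: full span → s += 21 → s = 38.0000
seg 4 [122.5°–211.9°] cycloidal, h=21: θ=131.9° here. β=9.4, B=89.4. 21·(0.1051 − sin(2π·0.1051)/(2π)) = 0.1572 → s = 38.1572
radial distance = base radius + s = 43 + 38.1572 = 81.1572

81.1572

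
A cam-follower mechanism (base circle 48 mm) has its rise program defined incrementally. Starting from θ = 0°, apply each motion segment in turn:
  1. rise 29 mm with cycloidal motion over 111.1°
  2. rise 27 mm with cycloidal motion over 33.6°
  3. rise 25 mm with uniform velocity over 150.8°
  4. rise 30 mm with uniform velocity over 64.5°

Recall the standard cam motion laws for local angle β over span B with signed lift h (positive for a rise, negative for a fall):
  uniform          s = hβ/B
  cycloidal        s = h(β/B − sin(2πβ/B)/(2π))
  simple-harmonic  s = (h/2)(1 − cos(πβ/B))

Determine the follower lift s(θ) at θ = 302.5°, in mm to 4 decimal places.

seg 1 [0°–111.1°] cycloidal, h=29: full span → s += 29 → s = 29.0000
seg 2 [111.1°–144.7°] cycloidal, h=27: full span → s += 27 → s = 56.0000
seg 3 [144.7°–295.5°] uniform, h=25: full span → s += 25 → s = 81.0000
seg 4 [295.5°–360°] uniform, h=30: θ=302.5° here. β=7, B=64.5. 30·7/64.5 = 3.2558 → s = 84.2558

84.2558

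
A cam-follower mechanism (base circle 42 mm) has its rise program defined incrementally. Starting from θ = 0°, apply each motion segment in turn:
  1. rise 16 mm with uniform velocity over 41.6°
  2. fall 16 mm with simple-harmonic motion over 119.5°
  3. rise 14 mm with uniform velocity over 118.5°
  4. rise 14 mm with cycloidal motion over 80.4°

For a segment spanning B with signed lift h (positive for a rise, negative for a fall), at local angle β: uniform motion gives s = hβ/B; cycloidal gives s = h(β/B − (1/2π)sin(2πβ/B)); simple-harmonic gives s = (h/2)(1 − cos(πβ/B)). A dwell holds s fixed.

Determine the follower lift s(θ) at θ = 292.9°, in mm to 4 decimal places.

seg 1 [0°–41.6°] uniform, h=16: full span → s += 16 → s = 16.0000
seg 2 [41.6°–161.1°] simple-harmonic, h=-16: full span → s += -16 → s = 0.0000
seg 3 [161.1°–279.6°] uniform, h=14: full span → s += 14 → s = 14.0000
seg 4 [279.6°–360°] cycloidal, h=14: θ=292.9° here. β=13.3, B=80.4. 14·(0.1654 − sin(2π·0.1654)/(2π)) = 0.3950 → s = 14.3950

14.3950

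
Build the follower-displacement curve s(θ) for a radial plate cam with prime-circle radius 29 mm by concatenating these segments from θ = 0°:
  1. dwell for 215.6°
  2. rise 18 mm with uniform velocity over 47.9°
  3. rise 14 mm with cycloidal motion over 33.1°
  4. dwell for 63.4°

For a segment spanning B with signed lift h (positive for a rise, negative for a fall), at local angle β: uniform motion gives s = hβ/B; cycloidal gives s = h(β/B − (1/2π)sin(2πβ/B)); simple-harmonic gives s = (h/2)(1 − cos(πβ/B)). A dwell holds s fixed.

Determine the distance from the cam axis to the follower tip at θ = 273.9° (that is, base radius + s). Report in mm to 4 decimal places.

seg 1 [0°–215.6°] dwell: s stays 0.0000
seg 2 [215.6°–263.5°] uniform, h=18: full span → s += 18 → s = 18.0000
seg 3 [263.5°–296.6°] cycloidal, h=14: θ=273.9° here. β=10.4, B=33.1. 14·(0.3142 − sin(2π·0.3142)/(2π)) = 2.3495 → s = 20.3495
radial distance = base radius + s = 29 + 20.3495 = 49.3495

49.3495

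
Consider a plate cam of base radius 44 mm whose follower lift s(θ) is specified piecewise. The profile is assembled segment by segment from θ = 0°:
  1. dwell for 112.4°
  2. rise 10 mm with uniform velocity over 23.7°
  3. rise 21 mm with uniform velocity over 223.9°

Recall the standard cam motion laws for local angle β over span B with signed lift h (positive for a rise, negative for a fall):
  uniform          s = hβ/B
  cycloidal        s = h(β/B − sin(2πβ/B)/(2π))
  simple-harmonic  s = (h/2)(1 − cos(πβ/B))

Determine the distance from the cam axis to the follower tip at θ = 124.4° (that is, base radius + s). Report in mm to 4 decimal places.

seg 1 [0°–112.4°] dwell: s stays 0.0000
seg 2 [112.4°–136.1°] uniform, h=10: θ=124.4° here. β=12, B=23.7. 10·12/23.7 = 5.0633 → s = 5.0633
radial distance = base radius + s = 44 + 5.0633 = 49.0633

49.0633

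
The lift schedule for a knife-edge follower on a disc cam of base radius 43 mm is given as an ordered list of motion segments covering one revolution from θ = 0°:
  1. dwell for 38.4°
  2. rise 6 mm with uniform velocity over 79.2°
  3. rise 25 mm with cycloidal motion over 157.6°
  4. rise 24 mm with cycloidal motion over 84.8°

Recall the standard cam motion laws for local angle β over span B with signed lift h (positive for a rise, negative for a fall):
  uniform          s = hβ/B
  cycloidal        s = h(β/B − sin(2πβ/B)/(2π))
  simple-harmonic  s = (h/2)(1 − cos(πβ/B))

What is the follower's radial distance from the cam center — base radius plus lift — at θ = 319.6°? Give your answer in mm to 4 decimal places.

seg 1 [0°–38.4°] dwell: s stays 0.0000
seg 2 [38.4°–117.6°] uniform, h=6: full span → s += 6 → s = 6.0000
seg 3 [117.6°–275.2°] cycloidal, h=25: full span → s += 25 → s = 31.0000
seg 4 [275.2°–360°] cycloidal, h=24: θ=319.6° here. β=44.4, B=84.8. 24·(0.5236 − sin(2π·0.5236)/(2π)) = 13.1300 → s = 44.1300
radial distance = base radius + s = 43 + 44.1300 = 87.1300

87.1300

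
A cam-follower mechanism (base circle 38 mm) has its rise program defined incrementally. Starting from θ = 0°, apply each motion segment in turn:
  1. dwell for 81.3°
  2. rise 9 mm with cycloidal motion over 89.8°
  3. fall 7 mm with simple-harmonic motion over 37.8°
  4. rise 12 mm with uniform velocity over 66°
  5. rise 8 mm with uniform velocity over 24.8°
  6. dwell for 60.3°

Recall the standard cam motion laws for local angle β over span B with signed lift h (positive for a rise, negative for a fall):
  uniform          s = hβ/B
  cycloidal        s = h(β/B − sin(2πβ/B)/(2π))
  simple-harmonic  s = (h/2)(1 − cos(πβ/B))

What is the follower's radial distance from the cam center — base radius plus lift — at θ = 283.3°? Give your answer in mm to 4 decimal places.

seg 1 [0°–81.3°] dwell: s stays 0.0000
seg 2 [81.3°–171.1°] cycloidal, h=9: full span → s += 9 → s = 9.0000
seg 3 [171.1°–208.9°] simple-harmonic, h=-7: full span → s += -7 → s = 2.0000
seg 4 [208.9°–274.9°] uniform, h=12: full span → s += 12 → s = 14.0000
seg 5 [274.9°–299.7°] uniform, h=8: θ=283.3° here. β=8.4, B=24.8. 8·8.4/24.8 = 2.7097 → s = 16.7097
radial distance = base radius + s = 38 + 16.7097 = 54.7097

54.7097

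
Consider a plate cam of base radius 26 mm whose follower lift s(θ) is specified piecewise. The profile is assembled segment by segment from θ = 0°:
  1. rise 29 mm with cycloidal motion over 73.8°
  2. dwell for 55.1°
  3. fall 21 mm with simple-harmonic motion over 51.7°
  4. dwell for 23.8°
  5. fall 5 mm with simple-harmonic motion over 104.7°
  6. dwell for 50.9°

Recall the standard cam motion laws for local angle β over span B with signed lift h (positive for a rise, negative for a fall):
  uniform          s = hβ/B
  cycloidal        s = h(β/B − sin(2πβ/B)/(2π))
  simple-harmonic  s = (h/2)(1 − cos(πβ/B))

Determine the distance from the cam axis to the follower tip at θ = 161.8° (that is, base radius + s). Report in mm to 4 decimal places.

seg 1 [0°–73.8°] cycloidal, h=29: full span → s += 29 → s = 29.0000
seg 2 [73.8°–128.9°] dwell: s stays 29.0000
seg 3 [128.9°–180.6°] simple-harmonic, h=-21: θ=161.8° here. β=32.9, B=51.7. -21/2·(1 − cos(π·0.6364)) = -14.8619 → s = 14.1381
radial distance = base radius + s = 26 + 14.1381 = 40.1381

40.1381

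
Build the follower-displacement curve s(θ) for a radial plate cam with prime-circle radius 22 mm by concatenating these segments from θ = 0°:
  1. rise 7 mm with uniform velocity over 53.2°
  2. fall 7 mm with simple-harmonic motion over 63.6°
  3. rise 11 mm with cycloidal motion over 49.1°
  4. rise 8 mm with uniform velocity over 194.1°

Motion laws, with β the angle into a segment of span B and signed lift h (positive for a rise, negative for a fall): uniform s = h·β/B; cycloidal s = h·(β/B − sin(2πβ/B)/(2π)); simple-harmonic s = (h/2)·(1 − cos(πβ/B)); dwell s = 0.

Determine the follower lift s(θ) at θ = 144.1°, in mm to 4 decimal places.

seg 1 [0°–53.2°] uniform, h=7: full span → s += 7 → s = 7.0000
seg 2 [53.2°–116.8°] simple-harmonic, h=-7: full span → s += -7 → s = 0.0000
seg 3 [116.8°–165.9°] cycloidal, h=11: θ=144.1° here. β=27.3, B=49.1. 11·(0.5560 − sin(2π·0.5560)/(2π)) = 6.7195 → s = 6.7195

6.7195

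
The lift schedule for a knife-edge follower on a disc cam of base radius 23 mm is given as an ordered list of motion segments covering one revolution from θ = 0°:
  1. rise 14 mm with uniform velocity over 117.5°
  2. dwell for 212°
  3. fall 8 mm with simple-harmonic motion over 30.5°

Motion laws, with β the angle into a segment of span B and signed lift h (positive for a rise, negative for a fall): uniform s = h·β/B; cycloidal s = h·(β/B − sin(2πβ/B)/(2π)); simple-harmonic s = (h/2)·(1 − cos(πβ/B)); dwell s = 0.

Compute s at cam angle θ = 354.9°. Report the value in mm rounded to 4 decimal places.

seg 1 [0°–117.5°] uniform, h=14: full span → s += 14 → s = 14.0000
seg 2 [117.5°–329.5°] dwell: s stays 14.0000
seg 3 [329.5°–360°] simple-harmonic, h=-8: θ=354.9° here. β=25.4, B=30.5. -8/2·(1 − cos(π·0.8328)) = -7.4607 → s = 6.5393

6.5393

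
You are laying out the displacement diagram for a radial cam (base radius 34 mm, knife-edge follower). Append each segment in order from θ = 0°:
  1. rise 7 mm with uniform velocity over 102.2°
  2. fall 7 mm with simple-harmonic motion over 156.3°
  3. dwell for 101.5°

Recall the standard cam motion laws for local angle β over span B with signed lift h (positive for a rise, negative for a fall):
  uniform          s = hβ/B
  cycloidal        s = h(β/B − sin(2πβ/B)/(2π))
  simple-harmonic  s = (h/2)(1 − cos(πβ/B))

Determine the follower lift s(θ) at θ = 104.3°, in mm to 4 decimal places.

seg 1 [0°–102.2°] uniform, h=7: full span → s += 7 → s = 7.0000
seg 2 [102.2°–258.5°] simple-harmonic, h=-7: θ=104.3° here. β=2.1, B=156.3. -7/2·(1 − cos(π·0.0134)) = -0.0031 → s = 6.9969

6.9969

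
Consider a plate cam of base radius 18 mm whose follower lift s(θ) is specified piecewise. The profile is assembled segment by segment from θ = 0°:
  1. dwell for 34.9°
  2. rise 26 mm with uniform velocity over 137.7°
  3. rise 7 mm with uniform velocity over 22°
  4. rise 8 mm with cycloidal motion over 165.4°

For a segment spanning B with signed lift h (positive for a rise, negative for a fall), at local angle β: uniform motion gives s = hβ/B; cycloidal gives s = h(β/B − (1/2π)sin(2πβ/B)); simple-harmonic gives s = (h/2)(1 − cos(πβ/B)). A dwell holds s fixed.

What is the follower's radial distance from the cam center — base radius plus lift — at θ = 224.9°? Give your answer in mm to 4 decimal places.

seg 1 [0°–34.9°] dwell: s stays 0.0000
seg 2 [34.9°–172.6°] uniform, h=26: full span → s += 26 → s = 26.0000
seg 3 [172.6°–194.6°] uniform, h=7: full span → s += 7 → s = 33.0000
seg 4 [194.6°–360°] cycloidal, h=8: θ=224.9° here. β=30.3, B=165.4. 8·(0.1832 − sin(2π·0.1832)/(2π)) = 0.3028 → s = 33.3028
radial distance = base radius + s = 18 + 33.3028 = 51.3028

51.3028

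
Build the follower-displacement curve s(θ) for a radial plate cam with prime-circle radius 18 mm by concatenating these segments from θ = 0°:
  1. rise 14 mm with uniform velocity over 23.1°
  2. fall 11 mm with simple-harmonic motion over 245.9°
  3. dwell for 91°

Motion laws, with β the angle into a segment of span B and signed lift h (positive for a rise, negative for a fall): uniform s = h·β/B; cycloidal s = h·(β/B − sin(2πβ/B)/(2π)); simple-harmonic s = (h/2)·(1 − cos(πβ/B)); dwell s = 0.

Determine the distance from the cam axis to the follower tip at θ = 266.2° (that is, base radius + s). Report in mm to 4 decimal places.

seg 1 [0°–23.1°] uniform, h=14: full span → s += 14 → s = 14.0000
seg 2 [23.1°–269°] simple-harmonic, h=-11: θ=266.2° here. β=243.1, B=245.9. -11/2·(1 − cos(π·0.9886)) = -10.9965 → s = 3.0035
radial distance = base radius + s = 18 + 3.0035 = 21.0035

21.0035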